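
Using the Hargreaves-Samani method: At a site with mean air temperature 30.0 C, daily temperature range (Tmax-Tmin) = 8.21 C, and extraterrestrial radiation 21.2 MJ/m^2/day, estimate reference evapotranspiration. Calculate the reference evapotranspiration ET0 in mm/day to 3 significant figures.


Approach: apply the Hargreaves-Samani method, ET0 = 0.0023*(Tmean+17.8)*sqrt(Tmax-Tmin)*0.408*Ra.
ET0 = 0.0023*(30.0+17.8)*sqrt(8.21)*0.408*21.2 = 2.72 mm/day
Therefore the reference evapotranspiration ET0 = 2.72 mm/day.


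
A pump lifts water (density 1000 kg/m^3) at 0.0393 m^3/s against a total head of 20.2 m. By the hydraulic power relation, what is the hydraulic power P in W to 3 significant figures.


Approach: apply the hydraulic power relation, P = rho*g*Q*H.
P = 1000 * 9.81 * 0.0393 * 20.2 = 7790 W
Therefore the hydraulic power P = 7790 W.


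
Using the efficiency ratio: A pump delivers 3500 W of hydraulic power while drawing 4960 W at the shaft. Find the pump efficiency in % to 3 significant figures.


Approach: apply the efficiency ratio, eta = (P_out/P_in)*100.
eta = (3500 / 4960) * 100 = 70.6 %
Therefore the pump efficiency = 70.6 %.


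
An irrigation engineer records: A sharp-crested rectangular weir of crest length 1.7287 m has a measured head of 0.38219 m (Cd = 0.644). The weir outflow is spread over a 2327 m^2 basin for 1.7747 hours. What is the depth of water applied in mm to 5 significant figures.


Approach: apply the rectangular weir equation with a volume-to-depth conversion, Q = (2/3)*Cd*L*sqrt(2g)*H^1.5; d = Q*t/A * 1000.
Step 1 — weir discharge:
  Q = (2/3)*0.644*1.7287*sqrt(2*9.81)*0.38219^1.5 = 0.7767526 m^3/s
Step 2 — volume: V = 0.7767526 * 1.7747*3600 = 4962.610 m^3
Step 3 — depth: d = V/A * 1000 = 4962.610/2327 * 1000 = 2132.6 mm
Therefore the depth of water applied = 2132.6 mm.


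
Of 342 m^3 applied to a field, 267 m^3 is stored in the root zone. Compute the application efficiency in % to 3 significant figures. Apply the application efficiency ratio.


Approach: apply the application efficiency ratio, Ea = (stored/applied)*100.
Ea = (267/342)*100 = 78.1 %
Therefore the application efficiency = 78.1 %.


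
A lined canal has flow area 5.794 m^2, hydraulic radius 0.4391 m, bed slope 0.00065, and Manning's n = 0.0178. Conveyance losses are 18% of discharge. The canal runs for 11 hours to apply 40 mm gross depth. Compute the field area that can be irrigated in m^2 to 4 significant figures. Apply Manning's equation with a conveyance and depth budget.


Approach: apply Manning's equation with a conveyance and depth budget, Q = (1/n)*A*R^(2/3)*S^(1/2); Q_field = Q*(1-loss); Area = Q_field*t/(d/1000).
Step 1 — canal discharge (Manning's equation):
  Q = (1/0.0178) * 5.794 * 0.4391^(2/3) * 0.00065^(1/2) = 4.79429 m^3/s
Step 2 — delivered flow: Q_field = 4.79429*(1 - 18/100) = 3.93132 m^3/s
Step 3 — volume delivered: V = 3.93132 * 11*3600 = 155680 m^3
Step 4 — area served: A = V / (depth/1000) = 155680 / 0.04 = 3892000 m^2
Therefore the field area that can be irrigated = 3892000 m^2.


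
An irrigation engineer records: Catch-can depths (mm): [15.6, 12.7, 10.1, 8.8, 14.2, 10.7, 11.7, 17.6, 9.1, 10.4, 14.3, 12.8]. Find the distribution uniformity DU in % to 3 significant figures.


Approach: apply the low-quarter distribution uniformity, DU = (mean of lowest quarter of readings / overall mean)*100.
sorted lowest 3 of 12: [8.8, 9.1, 10.1] -> mean = 9.3333 mm
overall mean = 12.333 mm
DU = (9.3333/12.333)*100 = 75.7 %
Therefore the distribution uniformity DU = 75.7 %.


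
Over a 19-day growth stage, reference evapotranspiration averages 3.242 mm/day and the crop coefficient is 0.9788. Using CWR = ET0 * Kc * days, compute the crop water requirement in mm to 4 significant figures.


CWR = 3.242 * 0.9788 * 19 = 60.29 mm
Therefore the crop water requirement = 60.29 mm.


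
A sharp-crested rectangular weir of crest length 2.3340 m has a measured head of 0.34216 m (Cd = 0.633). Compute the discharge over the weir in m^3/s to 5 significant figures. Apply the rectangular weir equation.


Approach: apply the rectangular weir equation, Q = (2/3)*Cd*L*sqrt(2g)*H^1.5.
Q = (2/3)*0.633*2.3340*sqrt(2*9.81)*0.34216^1.5 = 0.87319 m^3/s
Therefore the discharge over the weir = 0.87319 m^3/s.


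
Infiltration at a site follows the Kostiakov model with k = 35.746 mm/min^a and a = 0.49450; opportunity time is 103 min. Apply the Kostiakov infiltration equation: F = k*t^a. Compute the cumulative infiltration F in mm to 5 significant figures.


F = 35.746 * 103^0.49450 = 353.65 mm
Therefore the cumulative infiltration F = 353.65 mm.


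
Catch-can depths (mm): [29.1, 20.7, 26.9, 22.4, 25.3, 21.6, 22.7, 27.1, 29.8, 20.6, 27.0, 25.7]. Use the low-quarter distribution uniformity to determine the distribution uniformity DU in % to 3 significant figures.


Approach: apply the low-quarter distribution uniformity, DU = (mean of lowest quarter of readings / overall mean)*100.
sorted lowest 3 of 12: [20.6, 20.7, 21.6] -> mean = 20.967 mm
overall mean = 24.908 mm
DU = (20.967/24.908)*100 = 84.2 %
Therefore the distribution uniformity DU = 84.2 %.


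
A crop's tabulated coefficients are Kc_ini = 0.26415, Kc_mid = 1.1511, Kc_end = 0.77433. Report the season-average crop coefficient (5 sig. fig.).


Approach: apply a simple seasonal average, Kc_avg = (Kc_ini + Kc_mid + Kc_end)/3.
Kc_avg = (0.26415 + 1.1511 + 0.77433)/3 = 0.72986
Therefore the season-average crop coefficient = 0.72986.


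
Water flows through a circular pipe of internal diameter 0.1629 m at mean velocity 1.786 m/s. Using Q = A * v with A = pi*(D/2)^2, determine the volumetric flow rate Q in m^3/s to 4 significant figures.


A = pi*(0.1629/2)^2 = 0.0208416 m^2
Q = 0.0208416 * 1.786 = 0.03722 m^3/s
Therefore the volumetric flow rate Q = 0.03722 m^3/s.


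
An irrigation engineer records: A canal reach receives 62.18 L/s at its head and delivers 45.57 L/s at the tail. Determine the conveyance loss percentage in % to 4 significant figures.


Approach: apply the conveyance loss ratio, loss% = ((Q_head - Q_tail)/Q_head)*100.
loss = ((62.18 - 45.57)/62.18)*100 = 26.71 %
Therefore the conveyance loss percentage = 26.71 %.


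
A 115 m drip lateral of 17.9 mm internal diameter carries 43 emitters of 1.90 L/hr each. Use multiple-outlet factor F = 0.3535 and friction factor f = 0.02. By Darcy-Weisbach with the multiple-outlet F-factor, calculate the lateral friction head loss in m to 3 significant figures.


Approach: apply Darcy-Weisbach with the multiple-outlet F-factor, Q = n*q/(3600*1000) m^3/s; v = Q/A; hf = F*f*(L/D)*(v^2/(2g)).
Q = 43*1.90/(3600*1000) = 2.2694e-05 m^3/s
A = pi*(17.9e-3/2)^2 = 2.5165e-04 m^2, so v = Q/A = 0.090183 m/s
hf = 0.3535*0.02*(115/0.0179)*(0.090183^2/(2*9.81)) = 0.0188 m
Therefore the lateral friction head loss = 0.0188 m.


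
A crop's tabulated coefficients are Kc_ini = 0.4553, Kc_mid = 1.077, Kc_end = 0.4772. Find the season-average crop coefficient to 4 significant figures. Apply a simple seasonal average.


Approach: apply a simple seasonal average, Kc_avg = (Kc_ini + Kc_mid + Kc_end)/3.
Kc_avg = (0.4553 + 1.077 + 0.4772)/3 = 0.6698
Therefore the season-average crop coefficient = 0.6698.


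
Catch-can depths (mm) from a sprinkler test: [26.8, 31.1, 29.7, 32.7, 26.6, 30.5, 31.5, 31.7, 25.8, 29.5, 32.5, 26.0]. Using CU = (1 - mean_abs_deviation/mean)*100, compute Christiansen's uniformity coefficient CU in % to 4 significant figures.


mean = 29.5333 mm
mean |d_i - mean| = 2.16111 mm
CU = (1 - 2.16111/29.5333)*100 = 92.68 %
Therefore Christiansen's uniformity coefficient CU = 92.68 %.


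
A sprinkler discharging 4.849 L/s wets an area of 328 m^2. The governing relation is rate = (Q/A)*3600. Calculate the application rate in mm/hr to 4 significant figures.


rate = (4.849 / 328) * 3600 = 53.22 mm/hr
Therefore the application rate = 53.22 mm/hr.


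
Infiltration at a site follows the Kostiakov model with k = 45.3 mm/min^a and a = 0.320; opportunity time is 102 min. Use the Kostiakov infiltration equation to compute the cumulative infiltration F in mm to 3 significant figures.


Approach: apply the Kostiakov infiltration equation, F = k*t^a.
F = 45.3 * 102^0.320 = 199 mm
Therefore the cumulative infiltration F = 199 mm.


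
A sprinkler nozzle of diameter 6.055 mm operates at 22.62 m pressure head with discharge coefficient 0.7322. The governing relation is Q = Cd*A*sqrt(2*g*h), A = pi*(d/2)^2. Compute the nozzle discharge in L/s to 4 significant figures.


A = pi*(6.055e-3/2)^2 = 2.87951e-05 m^2
Q = 0.7322 * 2.87951e-05 * sqrt(2*9.81*22.62) * 1000 = 0.4442 L/s
Therefore the nozzle discharge = 0.4442 L/s.


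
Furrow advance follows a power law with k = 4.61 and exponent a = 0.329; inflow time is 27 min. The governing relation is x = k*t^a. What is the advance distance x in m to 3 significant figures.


x = 4.61 * 27^0.329 = 13.6 m
Therefore the advance distance x = 13.6 m.


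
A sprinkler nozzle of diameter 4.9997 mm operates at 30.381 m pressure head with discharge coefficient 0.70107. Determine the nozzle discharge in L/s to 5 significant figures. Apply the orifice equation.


Approach: apply the orifice equation, Q = Cd*A*sqrt(2*g*h), A = pi*(d/2)^2.
A = pi*(4.9997e-3/2)^2 = 1.963260e-05 m^2
Q = 0.70107 * 1.963260e-05 * sqrt(2*9.81*30.381) * 1000 = 0.33604 L/s
Therefore the nozzle discharge = 0.33604 L/s.


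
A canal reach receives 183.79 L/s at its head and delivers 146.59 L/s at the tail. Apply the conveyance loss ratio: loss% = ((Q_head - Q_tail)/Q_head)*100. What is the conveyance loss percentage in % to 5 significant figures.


loss = ((183.79 - 146.59)/183.79)*100 = 20.240 %
Therefore the conveyance loss percentage = 20.240 %.


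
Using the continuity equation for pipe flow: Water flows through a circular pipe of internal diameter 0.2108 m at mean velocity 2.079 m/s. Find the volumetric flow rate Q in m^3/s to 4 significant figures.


Approach: apply the continuity equation for pipe flow, Q = A * v with A = pi*(D/2)^2.
A = pi*(0.2108/2)^2 = 0.0349005 m^2
Q = 0.0349005 * 2.079 = 0.07256 m^3/s
Therefore the volumetric flow rate Q = 0.07256 m^3/s.


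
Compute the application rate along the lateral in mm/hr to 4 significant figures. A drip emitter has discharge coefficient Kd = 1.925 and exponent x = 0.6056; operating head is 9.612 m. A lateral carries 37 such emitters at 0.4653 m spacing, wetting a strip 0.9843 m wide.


Approach: apply the emitter equation with a lateral mass balance, q = Kd*h^x; Q = n*q; rate = Q/(n*spacing*width).
Step 1 — single emitter flow (q = Kd*h^x):
  q = 1.925 * 9.612^0.6056 = 7.57919 L/hr
Step 2 — total lateral flow: Q = 37 * 7.57919 = 280.430 L/hr
Step 3 — wetted area: A = 37 * 0.4653 * 0.9843 = 16.9458 m^2
Step 4 — application rate: Q/A = 280.430/16.9458 = 16.55 mm/hr
Therefore the application rate along the lateral = 16.55 mm/hr.


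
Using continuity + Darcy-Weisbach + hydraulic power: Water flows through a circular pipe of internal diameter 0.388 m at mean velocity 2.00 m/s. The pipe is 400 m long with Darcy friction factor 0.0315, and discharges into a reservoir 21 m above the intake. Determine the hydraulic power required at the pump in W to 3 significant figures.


Approach: apply continuity + Darcy-Weisbach + hydraulic power, Q = A*v; hf = f*(L/D)*(v^2/(2g)); H = static + hf; P = rho*g*Q*H.
Step 1 — flow rate (continuity, Q = A*v):
  A = pi*(0.388/2)^2 = 0.11824 m^2
  Q = 0.11824 * 2.00 = 0.23647 m^3/s
Step 2 — friction head loss (Darcy-Weisbach):
  hf = 0.0315 * (400/0.388) * (2.00^2 / (2*9.81))
  hf = 6.6206 m
Step 3 — total head: H = 21 + 6.6206 = 27.621 m
Step 4 — hydraulic power (P = rho*g*Q*H):
  P = 1000 * 9.81 * 0.23647 * 27.621 = 64100 W
Therefore the hydraulic power required at the pump = 64100 W.


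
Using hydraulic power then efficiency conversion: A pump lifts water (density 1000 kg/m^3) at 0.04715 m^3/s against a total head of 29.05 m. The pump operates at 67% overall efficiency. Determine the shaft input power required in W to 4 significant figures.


Approach: apply hydraulic power then efficiency conversion, P = rho*g*Q*H; P_in = P/eta.
Step 1 — hydraulic power (P = rho*g*Q*H):
  P = 1000 * 9.81 * 0.04715 * 29.05 = 13436.8 W
Step 2 — input power: P_in = P/eta = 13436.8 / 0.67 = 20050 W
Therefore the shaft input power required = 20050 W.


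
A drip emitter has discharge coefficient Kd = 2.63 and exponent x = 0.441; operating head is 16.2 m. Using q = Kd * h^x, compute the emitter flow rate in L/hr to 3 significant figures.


q = 2.63 * 16.2^0.441 = 8.98 L/hr
Therefore the emitter flow rate = 8.98 L/hr.


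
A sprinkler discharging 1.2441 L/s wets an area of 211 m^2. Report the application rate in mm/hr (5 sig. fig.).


Approach: apply the application rate relation, rate = (Q/A)*3600.
rate = (1.2441 / 211) * 3600 = 21.226 mm/hr
Therefore the application rate = 21.226 mm/hr.


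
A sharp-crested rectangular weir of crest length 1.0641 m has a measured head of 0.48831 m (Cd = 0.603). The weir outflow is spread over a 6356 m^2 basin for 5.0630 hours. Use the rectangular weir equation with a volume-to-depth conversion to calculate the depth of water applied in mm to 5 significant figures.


Approach: apply the rectangular weir equation with a volume-to-depth conversion, Q = (2/3)*Cd*L*sqrt(2g)*H^1.5; d = Q*t/A * 1000.
Step 1 — weir discharge:
  Q = (2/3)*0.603*1.0641*sqrt(2*9.81)*0.48831^1.5 = 0.6465490 m^3/s
Step 2 — volume: V = 0.6465490 * 5.0630*3600 = 11784.52 m^3
Step 3 — depth: d = V/A * 1000 = 11784.52/6356 * 1000 = 1854.1 mm
Therefore the depth of water applied = 1854.1 mm.


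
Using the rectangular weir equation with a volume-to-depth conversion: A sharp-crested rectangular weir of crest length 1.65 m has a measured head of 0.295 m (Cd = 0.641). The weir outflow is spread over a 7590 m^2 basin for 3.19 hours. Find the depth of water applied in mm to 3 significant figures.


Approach: apply the rectangular weir equation with a volume-to-depth conversion, Q = (2/3)*Cd*L*sqrt(2g)*H^1.5; d = Q*t/A * 1000.
Step 1 — weir discharge:
  Q = (2/3)*0.641*1.65*sqrt(2*9.81)*0.295^1.5 = 0.50042 m^3/s
Step 2 — volume: V = 0.50042 * 3.19*3600 = 5746.8 m^3
Step 3 — depth: d = V/A * 1000 = 5746.8/7590 * 1000 = 757 mm
Therefore the depth of water applied = 757 mm.


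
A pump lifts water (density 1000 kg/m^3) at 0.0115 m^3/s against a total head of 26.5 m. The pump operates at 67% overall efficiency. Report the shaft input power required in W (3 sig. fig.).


Approach: apply hydraulic power then efficiency conversion, P = rho*g*Q*H; P_in = P/eta.
Step 1 — hydraulic power (P = rho*g*Q*H):
  P = 1000 * 9.81 * 0.0115 * 26.5 = 2989.6 W
Step 2 — input power: P_in = P/eta = 2989.6 / 0.67 = 4460 W
Therefore the shaft input power required = 4460 W.


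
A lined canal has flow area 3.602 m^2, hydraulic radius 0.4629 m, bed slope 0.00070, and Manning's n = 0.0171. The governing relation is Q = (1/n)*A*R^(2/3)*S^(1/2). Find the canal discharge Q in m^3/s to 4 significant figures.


Q = (1/0.0171) * 3.602 * 0.4629^(2/3) * 0.00070^(1/2) = 3.335 m^3/s
Therefore the canal discharge Q = 3.335 m^3/s.


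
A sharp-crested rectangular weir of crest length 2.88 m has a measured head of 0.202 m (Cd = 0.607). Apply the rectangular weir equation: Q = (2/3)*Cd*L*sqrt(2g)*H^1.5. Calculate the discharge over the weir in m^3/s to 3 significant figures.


Q = (2/3)*0.607*2.88*sqrt(2*9.81)*0.202^1.5 = 0.469 m^3/s
Therefore the discharge over the weir = 0.469 m^3/s.


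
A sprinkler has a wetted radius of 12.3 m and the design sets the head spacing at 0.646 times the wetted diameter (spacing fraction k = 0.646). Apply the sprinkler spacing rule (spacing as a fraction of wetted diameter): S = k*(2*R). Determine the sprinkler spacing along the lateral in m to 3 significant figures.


S = 0.646 * (2 * 12.3) = 15.9 m
Therefore the sprinkler spacing along the lateral = 15.9 m.


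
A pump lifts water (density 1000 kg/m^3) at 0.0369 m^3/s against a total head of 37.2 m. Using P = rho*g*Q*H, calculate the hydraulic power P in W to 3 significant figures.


P = 1000 * 9.81 * 0.0369 * 37.2 = 13500 W
Therefore the hydraulic power P = 13500 W.


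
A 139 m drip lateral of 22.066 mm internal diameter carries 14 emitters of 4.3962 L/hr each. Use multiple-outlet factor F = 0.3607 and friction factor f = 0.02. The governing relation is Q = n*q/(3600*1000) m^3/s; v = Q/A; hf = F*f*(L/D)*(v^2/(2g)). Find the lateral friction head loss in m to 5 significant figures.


Q = 14*4.3962/(3600*1000) = 1.709633e-05 m^3/s
A = pi*(22.066e-3/2)^2 = 3.824169e-04 m^2, so v = Q/A = 0.04470601 m/s
hf = 0.3607*0.02*(139/0.022066)*(0.04470601^2/(2*9.81)) = 0.0046291 m
Therefore the lateral friction head loss = 0.0046291 m.


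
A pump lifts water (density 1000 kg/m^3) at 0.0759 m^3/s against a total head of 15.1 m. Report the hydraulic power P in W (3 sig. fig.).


Approach: apply the hydraulic power relation, P = rho*g*Q*H.
P = 1000 * 9.81 * 0.0759 * 15.1 = 11200 W
Therefore the hydraulic power P = 11200 W.


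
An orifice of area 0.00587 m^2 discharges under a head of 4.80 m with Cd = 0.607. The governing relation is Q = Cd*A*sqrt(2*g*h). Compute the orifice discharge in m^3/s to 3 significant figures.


Q = 0.607 * 0.00587 * sqrt(2*9.81*4.80) = 0.0346 m^3/s
Therefore the orifice discharge = 0.0346 m^3/s.


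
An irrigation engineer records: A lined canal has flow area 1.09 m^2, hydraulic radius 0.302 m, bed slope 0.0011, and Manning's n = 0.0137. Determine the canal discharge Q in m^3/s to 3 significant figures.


Approach: apply Manning's equation, Q = (1/n)*A*R^(2/3)*S^(1/2).
Q = (1/0.0137) * 1.09 * 0.302^(2/3) * 0.0011^(1/2) = 1.19 m^3/s
Therefore the canal discharge Q = 1.19 m^3/s.


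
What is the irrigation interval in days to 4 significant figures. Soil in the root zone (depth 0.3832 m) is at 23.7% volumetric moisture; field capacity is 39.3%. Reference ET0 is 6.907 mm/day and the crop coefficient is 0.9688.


Approach: apply soil-water budget scheduling, SMD = (FC-theta)/100*depth*1000; ETc = ET0*Kc; interval = SMD/ETc.
Step 1 — soil moisture deficit:
  SMD = (39.3 - 23.7)/100 * 0.3832 * 1000 = 59.7792 mm
Step 2 — daily crop ET (ETc = ET0*Kc):
  ETc = 6.907 * 0.9688 = 6.69150 mm/day
Step 3 — irrigation interval (SMD/ETc):
  interval = 59.7792 / 6.69150 = 8.934 days
Therefore the irrigation interval = 8.934 days.


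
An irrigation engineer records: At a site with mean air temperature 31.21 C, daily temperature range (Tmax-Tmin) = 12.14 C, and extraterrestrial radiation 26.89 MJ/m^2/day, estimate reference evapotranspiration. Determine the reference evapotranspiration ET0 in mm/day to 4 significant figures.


Approach: apply the Hargreaves-Samani method, ET0 = 0.0023*(Tmean+17.8)*sqrt(Tmax-Tmin)*0.408*Ra.
ET0 = 0.0023*(31.21+17.8)*sqrt(12.14)*0.408*26.89 = 4.309 mm/day
Therefore the reference evapotranspiration ET0 = 4.309 mm/day.


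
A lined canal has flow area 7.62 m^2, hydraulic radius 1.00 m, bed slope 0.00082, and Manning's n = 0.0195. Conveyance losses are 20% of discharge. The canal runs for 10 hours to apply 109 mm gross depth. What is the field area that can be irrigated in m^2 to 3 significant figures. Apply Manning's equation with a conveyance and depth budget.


Approach: apply Manning's equation with a conveyance and depth budget, Q = (1/n)*A*R^(2/3)*S^(1/2); Q_field = Q*(1-loss); Area = Q_field*t/(d/1000).
Step 1 — canal discharge (Manning's equation):
  Q = (1/0.0195) * 7.62 * 1.00^(2/3) * 0.00082^(1/2) = 11.190 m^3/s
Step 2 — delivered flow: Q_field = 11.190*(1 - 20/100) = 8.9519 m^3/s
Step 3 — volume delivered: V = 8.9519 * 10*3600 = 322270 m^3
Step 4 — area served: A = V / (depth/1000) = 322270 / 0.109 = 2960000 m^2
Therefore the field area that can be irrigated = 2960000 m^2.


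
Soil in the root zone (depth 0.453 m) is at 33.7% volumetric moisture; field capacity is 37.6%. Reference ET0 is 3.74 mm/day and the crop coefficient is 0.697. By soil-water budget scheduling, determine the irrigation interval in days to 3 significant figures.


Approach: apply soil-water budget scheduling, SMD = (FC-theta)/100*depth*1000; ETc = ET0*Kc; interval = SMD/ETc.
Step 1 — soil moisture deficit:
  SMD = (37.6 - 33.7)/100 * 0.453 * 1000 = 17.667 mm
Step 2 — daily crop ET (ETc = ET0*Kc):
  ETc = 3.74 * 0.697 = 2.6068 mm/day
Step 3 — irrigation interval (SMD/ETc):
  interval = 17.667 / 2.6068 = 6.78 days
Therefore the irrigation interval = 6.78 days.


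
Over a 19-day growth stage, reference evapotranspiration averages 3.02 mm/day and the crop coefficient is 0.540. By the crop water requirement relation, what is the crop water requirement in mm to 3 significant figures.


Approach: apply the crop water requirement relation, CWR = ET0 * Kc * days.
CWR = 3.02 * 0.540 * 19 = 31.0 mm
Therefore the crop water requirement = 31.0 mm.


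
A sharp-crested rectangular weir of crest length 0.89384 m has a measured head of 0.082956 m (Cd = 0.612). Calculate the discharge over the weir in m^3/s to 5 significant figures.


Approach: apply the rectangular weir equation, Q = (2/3)*Cd*L*sqrt(2g)*H^1.5.
Q = (2/3)*0.612*0.89384*sqrt(2*9.81)*0.082956^1.5 = 0.038596 m^3/s
Therefore the discharge over the weir = 0.038596 m^3/s.


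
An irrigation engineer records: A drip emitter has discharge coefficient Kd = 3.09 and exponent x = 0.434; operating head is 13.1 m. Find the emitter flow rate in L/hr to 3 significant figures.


Approach: apply the emitter characteristic equation, q = Kd * h^x.
q = 3.09 * 13.1^0.434 = 9.44 L/hr
Therefore the emitter flow rate = 9.44 L/hr.


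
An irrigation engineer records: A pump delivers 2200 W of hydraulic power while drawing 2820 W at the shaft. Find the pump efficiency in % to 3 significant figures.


Approach: apply the efficiency ratio, eta = (P_out/P_in)*100.
eta = (2200 / 2820) * 100 = 78.0 %
Therefore the pump efficiency = 78.0 %.


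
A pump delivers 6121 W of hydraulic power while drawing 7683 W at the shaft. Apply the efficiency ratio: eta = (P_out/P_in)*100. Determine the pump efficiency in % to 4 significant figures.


eta = (6121 / 7683) * 100 = 79.67 %
Therefore the pump efficiency = 79.67 %.


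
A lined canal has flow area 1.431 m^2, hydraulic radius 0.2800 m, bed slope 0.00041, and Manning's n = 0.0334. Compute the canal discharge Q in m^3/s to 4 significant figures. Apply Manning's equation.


Approach: apply Manning's equation, Q = (1/n)*A*R^(2/3)*S^(1/2).
Q = (1/0.0334) * 1.431 * 0.2800^(2/3) * 0.00041^(1/2) = 0.3713 m^3/s
Therefore the canal discharge Q = 0.3713 m^3/s.


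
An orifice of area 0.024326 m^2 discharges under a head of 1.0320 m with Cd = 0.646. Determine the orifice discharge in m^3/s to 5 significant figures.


Approach: apply the orifice equation, Q = Cd*A*sqrt(2*g*h).
Q = 0.646 * 0.024326 * sqrt(2*9.81*1.0320) = 0.070712 m^3/s
Therefore the orifice discharge = 0.070712 m^3/s.


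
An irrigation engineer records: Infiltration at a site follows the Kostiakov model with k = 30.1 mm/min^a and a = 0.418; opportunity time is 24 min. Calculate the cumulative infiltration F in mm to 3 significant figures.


Approach: apply the Kostiakov infiltration equation, F = k*t^a.
F = 30.1 * 24^0.418 = 114 mm
Therefore the cumulative infiltration F = 114 mm.


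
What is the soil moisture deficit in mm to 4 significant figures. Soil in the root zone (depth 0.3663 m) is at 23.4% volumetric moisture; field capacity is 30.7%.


Approach: apply the soil moisture deficit relation, SMD = (FC - theta)/100 * depth * 1000.
SMD = (30.7 - 23.4)/100 * 0.3663 * 1000 = 26.74 mm
Therefore the soil moisture deficit = 26.74 mm.


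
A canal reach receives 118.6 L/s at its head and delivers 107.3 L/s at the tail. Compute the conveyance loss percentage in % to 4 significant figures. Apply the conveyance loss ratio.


Approach: apply the conveyance loss ratio, loss% = ((Q_head - Q_tail)/Q_head)*100.
loss = ((118.6 - 107.3)/118.6)*100 = 9.528 %
Therefore the conveyance loss percentage = 9.528 %.


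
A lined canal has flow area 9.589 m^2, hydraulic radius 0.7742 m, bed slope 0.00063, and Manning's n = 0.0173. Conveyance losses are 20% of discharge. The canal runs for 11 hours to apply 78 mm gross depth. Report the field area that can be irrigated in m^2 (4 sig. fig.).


Approach: apply Manning's equation with a conveyance and depth budget, Q = (1/n)*A*R^(2/3)*S^(1/2); Q_field = Q*(1-loss); Area = Q_field*t/(d/1000).
Step 1 — canal discharge (Manning's equation):
  Q = (1/0.0173) * 9.589 * 0.7742^(2/3) * 0.00063^(1/2) = 11.7300 m^3/s
Step 2 — delivered flow: Q_field = 11.7300*(1 - 20/100) = 9.38403 m^3/s
Step 3 — volume delivered: V = 9.38403 * 11*3600 = 371608 m^3
Step 4 — area served: A = V / (depth/1000) = 371608 / 0.078 = 4764000 m^2
Therefore the field area that can be irrigated = 4764000 m^2.


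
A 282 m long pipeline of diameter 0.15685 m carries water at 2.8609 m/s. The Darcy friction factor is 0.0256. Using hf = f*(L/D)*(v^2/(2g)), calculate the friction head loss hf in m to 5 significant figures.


hf = 0.0256 * (282/0.15685) * (2.8609^2 / (2*9.81))
hf = 19.200 m
Therefore the friction head loss hf = 19.200 m.


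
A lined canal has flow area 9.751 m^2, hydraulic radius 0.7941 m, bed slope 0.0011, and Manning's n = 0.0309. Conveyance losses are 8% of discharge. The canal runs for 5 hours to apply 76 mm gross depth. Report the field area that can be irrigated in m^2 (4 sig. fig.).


Approach: apply Manning's equation with a conveyance and depth budget, Q = (1/n)*A*R^(2/3)*S^(1/2); Q_field = Q*(1-loss); Area = Q_field*t/(d/1000).
Step 1 — canal discharge (Manning's equation):
  Q = (1/0.0309) * 9.751 * 0.7941^(2/3) * 0.0011^(1/2) = 8.97506 m^3/s
Step 2 — delivered flow: Q_field = 8.97506*(1 - 8/100) = 8.25705 m^3/s
Step 3 — volume delivered: V = 8.25705 * 5*3600 = 148627 m^3
Step 4 — area served: A = V / (depth/1000) = 148627 / 0.076 = 1956000 m^2
Therefore the field area that can be irrigated = 1956000 m^2.


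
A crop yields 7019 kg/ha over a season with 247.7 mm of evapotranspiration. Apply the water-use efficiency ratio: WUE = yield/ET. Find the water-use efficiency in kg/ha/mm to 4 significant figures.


WUE = 7019 / 247.7 = 28.34 kg/ha/mm
Therefore the water-use efficiency = 28.34 kg/ha/mm.


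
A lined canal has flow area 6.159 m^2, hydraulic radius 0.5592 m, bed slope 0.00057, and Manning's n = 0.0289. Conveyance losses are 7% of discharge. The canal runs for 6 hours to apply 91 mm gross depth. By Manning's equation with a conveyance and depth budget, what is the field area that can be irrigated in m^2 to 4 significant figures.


Approach: apply Manning's equation with a conveyance and depth budget, Q = (1/n)*A*R^(2/3)*S^(1/2); Q_field = Q*(1-loss); Area = Q_field*t/(d/1000).
Step 1 — canal discharge (Manning's equation):
  Q = (1/0.0289) * 6.159 * 0.5592^(2/3) * 0.00057^(1/2) = 3.45351 m^3/s
Step 2 — delivered flow: Q_field = 3.45351*(1 - 7/100) = 3.21177 m^3/s
Step 3 — volume delivered: V = 3.21177 * 6*3600 = 69374.2 m^3
Step 4 — area served: A = V / (depth/1000) = 69374.2 / 0.091 = 762400 m^2
Therefore the field area that can be irrigated = 762400 m^2.


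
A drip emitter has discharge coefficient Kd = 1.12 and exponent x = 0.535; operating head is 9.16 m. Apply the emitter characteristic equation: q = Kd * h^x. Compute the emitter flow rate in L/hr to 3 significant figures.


q = 1.12 * 9.16^0.535 = 3.66 L/hr
Therefore the emitter flow rate = 3.66 L/hr.


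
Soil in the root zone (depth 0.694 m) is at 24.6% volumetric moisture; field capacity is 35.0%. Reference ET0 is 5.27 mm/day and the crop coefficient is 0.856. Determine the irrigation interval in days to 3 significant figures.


Approach: apply soil-water budget scheduling, SMD = (FC-theta)/100*depth*1000; ETc = ET0*Kc; interval = SMD/ETc.
Step 1 — soil moisture deficit:
  SMD = (35.0 - 24.6)/100 * 0.694 * 1000 = 72.176 mm
Step 2 — daily crop ET (ETc = ET0*Kc):
  ETc = 5.27 * 0.856 = 4.5111 mm/day
Step 3 — irrigation interval (SMD/ETc):
  interval = 72.176 / 4.5111 = 16.0 days
Therefore the irrigation interval = 16.0 days.


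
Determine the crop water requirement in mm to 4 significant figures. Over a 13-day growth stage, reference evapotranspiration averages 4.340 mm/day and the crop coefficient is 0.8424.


Approach: apply the crop water requirement relation, CWR = ET0 * Kc * days.
CWR = 4.340 * 0.8424 * 13 = 47.53 mm
Therefore the crop water requirement = 47.53 mm.


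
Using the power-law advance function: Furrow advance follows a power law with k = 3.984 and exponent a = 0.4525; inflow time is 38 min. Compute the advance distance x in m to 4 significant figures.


Approach: apply the power-law advance function, x = k*t^a.
x = 3.984 * 38^0.4525 = 20.66 m
Therefore the advance distance x = 20.66 m.


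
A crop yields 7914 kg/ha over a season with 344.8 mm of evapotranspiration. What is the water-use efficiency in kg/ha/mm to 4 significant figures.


Approach: apply the water-use efficiency ratio, WUE = yield/ET.
WUE = 7914 / 344.8 = 22.95 kg/ha/mm
Therefore the water-use efficiency = 22.95 kg/ha/mm.


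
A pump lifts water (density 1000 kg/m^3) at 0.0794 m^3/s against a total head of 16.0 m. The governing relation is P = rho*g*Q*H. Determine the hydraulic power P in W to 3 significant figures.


P = 1000 * 9.81 * 0.0794 * 16.0 = 12500 W
Therefore the hydraulic power P = 12500 W.


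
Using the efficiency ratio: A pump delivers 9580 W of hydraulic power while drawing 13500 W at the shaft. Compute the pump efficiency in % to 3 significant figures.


Approach: apply the efficiency ratio, eta = (P_out/P_in)*100.
eta = (9580 / 13500) * 100 = 71.0 %
Therefore the pump efficiency = 71.0 %.


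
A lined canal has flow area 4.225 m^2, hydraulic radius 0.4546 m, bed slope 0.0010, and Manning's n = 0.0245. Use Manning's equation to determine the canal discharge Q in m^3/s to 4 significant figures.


Approach: apply Manning's equation, Q = (1/n)*A*R^(2/3)*S^(1/2).
Q = (1/0.0245) * 4.225 * 0.4546^(2/3) * 0.0010^(1/2) = 3.224 m^3/s
Therefore the canal discharge Q = 3.224 m^3/s.


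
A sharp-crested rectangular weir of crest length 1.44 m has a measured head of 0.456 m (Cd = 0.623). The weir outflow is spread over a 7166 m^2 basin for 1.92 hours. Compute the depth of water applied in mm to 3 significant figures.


Approach: apply the rectangular weir equation with a volume-to-depth conversion, Q = (2/3)*Cd*L*sqrt(2g)*H^1.5; d = Q*t/A * 1000.
Step 1 — weir discharge:
  Q = (2/3)*0.623*1.44*sqrt(2*9.81)*0.456^1.5 = 0.81575 m^3/s
Step 2 — volume: V = 0.81575 * 1.92*3600 = 5638.5 m^3
Step 3 — depth: d = V/A * 1000 = 5638.5/7166 * 1000 = 787 mm
Therefore the depth of water applied = 787 mm.


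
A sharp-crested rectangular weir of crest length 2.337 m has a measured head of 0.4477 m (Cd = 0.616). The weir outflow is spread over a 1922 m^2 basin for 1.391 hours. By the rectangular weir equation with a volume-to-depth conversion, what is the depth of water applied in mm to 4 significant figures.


Approach: apply the rectangular weir equation with a volume-to-depth conversion, Q = (2/3)*Cd*L*sqrt(2g)*H^1.5; d = Q*t/A * 1000.
Step 1 — weir discharge:
  Q = (2/3)*0.616*2.337*sqrt(2*9.81)*0.4477^1.5 = 1.27344 m^3/s
Step 2 — volume: V = 1.27344 * 1.391*3600 = 6376.88 m^3
Step 3 — depth: d = V/A * 1000 = 6376.88/1922 * 1000 = 3318 mm
Therefore the depth of water applied = 3318 mm.


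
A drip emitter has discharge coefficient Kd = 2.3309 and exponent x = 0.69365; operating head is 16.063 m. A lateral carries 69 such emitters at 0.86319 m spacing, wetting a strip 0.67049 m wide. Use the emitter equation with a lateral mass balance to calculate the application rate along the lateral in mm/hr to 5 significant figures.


Approach: apply the emitter equation with a lateral mass balance, q = Kd*h^x; Q = n*q; rate = Q/(n*spacing*width).
Step 1 — single emitter flow (q = Kd*h^x):
  q = 2.3309 * 16.063^0.69365 = 15.99357 L/hr
Step 2 — total lateral flow: Q = 69 * 15.99357 = 1103.556 L/hr
Step 3 — wetted area: A = 69 * 0.86319 * 0.67049 = 39.93446 m^2
Step 4 — application rate: Q/A = 1103.556/39.93446 = 27.634 mm/hr
Therefore the application rate along the lateral = 27.634 mm/hr.


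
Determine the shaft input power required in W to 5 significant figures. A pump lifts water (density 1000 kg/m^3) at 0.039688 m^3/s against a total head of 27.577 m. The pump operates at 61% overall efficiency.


Approach: apply hydraulic power then efficiency conversion, P = rho*g*Q*H; P_in = P/eta.
Step 1 — hydraulic power (P = rho*g*Q*H):
  P = 1000 * 9.81 * 0.039688 * 27.577 = 10736.81 W
Step 2 — input power: P_in = P/eta = 10736.81 / 0.61 = 17601 W
Therefore the shaft input power required = 17601 W.


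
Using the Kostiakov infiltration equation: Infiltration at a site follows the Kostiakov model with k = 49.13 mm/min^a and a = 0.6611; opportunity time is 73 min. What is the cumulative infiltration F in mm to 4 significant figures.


Approach: apply the Kostiakov infiltration equation, F = k*t^a.
F = 49.13 * 73^0.6611 = 837.9 mm
Therefore the cumulative infiltration F = 837.9 mm.


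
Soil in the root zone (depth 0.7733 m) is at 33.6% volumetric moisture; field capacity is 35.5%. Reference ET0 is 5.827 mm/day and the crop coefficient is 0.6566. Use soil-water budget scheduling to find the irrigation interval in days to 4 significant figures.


Approach: apply soil-water budget scheduling, SMD = (FC-theta)/100*depth*1000; ETc = ET0*Kc; interval = SMD/ETc.
Step 1 — soil moisture deficit:
  SMD = (35.5 - 33.6)/100 * 0.7733 * 1000 = 14.6927 mm
Step 2 — daily crop ET (ETc = ET0*Kc):
  ETc = 5.827 * 0.6566 = 3.82601 mm/day
Step 3 — irrigation interval (SMD/ETc):
  interval = 14.6927 / 3.82601 = 3.840 days
Therefore the irrigation interval = 3.840 days.


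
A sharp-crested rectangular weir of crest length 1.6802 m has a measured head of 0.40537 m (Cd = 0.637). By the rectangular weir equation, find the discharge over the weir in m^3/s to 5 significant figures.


Approach: apply the rectangular weir equation, Q = (2/3)*Cd*L*sqrt(2g)*H^1.5.
Q = (2/3)*0.637*1.6802*sqrt(2*9.81)*0.40537^1.5 = 0.81571 m^3/s
Therefore the discharge over the weir = 0.81571 m^3/s.


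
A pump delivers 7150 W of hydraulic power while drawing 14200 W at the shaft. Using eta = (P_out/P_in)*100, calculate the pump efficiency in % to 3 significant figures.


eta = (7150 / 14200) * 100 = 50.4 %
Therefore the pump efficiency = 50.4 %.


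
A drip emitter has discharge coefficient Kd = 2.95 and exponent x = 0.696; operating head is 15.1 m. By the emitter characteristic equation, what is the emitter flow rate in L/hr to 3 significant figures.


Approach: apply the emitter characteristic equation, q = Kd * h^x.
q = 2.95 * 15.1^0.696 = 19.5 L/hr
Therefore the emitter flow rate = 19.5 L/hr.


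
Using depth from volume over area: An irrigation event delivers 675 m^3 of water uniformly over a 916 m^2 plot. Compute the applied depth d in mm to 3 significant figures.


Approach: apply depth from volume over area, d = (V/A)*1000.
d = (675 / 916) * 1000 = 737 mm
Therefore the applied depth d = 737 mm.


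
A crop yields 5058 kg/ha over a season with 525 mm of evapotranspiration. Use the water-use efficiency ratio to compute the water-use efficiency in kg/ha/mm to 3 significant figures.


Approach: apply the water-use efficiency ratio, WUE = yield/ET.
WUE = 5058 / 525 = 9.63 kg/ha/mm
Therefore the water-use efficiency = 9.63 kg/ha/mm.


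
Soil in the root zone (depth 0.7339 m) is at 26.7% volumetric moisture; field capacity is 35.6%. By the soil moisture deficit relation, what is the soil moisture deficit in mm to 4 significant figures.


Approach: apply the soil moisture deficit relation, SMD = (FC - theta)/100 * depth * 1000.
SMD = (35.6 - 26.7)/100 * 0.7339 * 1000 = 65.32 mm
Therefore the soil moisture deficit = 65.32 mm.


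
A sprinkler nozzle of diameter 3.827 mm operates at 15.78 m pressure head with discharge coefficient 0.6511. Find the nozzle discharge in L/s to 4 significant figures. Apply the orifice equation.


Approach: apply the orifice equation, Q = Cd*A*sqrt(2*g*h), A = pi*(d/2)^2.
A = pi*(3.827e-3/2)^2 = 1.15029e-05 m^2
Q = 0.6511 * 1.15029e-05 * sqrt(2*9.81*15.78) * 1000 = 0.1318 L/s
Therefore the nozzle discharge = 0.1318 L/s.


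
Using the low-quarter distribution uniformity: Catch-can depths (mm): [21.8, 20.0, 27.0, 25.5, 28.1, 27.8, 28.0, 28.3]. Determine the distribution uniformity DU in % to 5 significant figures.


Approach: apply the low-quarter distribution uniformity, DU = (mean of lowest quarter of readings / overall mean)*100.
sorted lowest 2 of 8: [20.0, 21.8] -> mean = 20.90000 mm
overall mean = 25.81250 mm
DU = (20.90000/25.81250)*100 = 80.969 %
Therefore the distribution uniformity DU = 80.969 %.


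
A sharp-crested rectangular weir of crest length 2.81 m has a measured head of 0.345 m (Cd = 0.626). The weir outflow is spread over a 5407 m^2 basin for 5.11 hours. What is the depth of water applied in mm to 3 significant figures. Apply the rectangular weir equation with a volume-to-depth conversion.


Approach: apply the rectangular weir equation with a volume-to-depth conversion, Q = (2/3)*Cd*L*sqrt(2g)*H^1.5; d = Q*t/A * 1000.
Step 1 — weir discharge:
  Q = (2/3)*0.626*2.81*sqrt(2*9.81)*0.345^1.5 = 1.0526 m^3/s
Step 2 — volume: V = 1.0526 * 5.11*3600 = 19364 m^3
Step 3 — depth: d = V/A * 1000 = 19364/5407 * 1000 = 3580 mm
Therefore the depth of water applied = 3580 mm.


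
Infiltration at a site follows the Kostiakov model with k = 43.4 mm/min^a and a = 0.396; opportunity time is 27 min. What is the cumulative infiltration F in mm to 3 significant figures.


Approach: apply the Kostiakov infiltration equation, F = k*t^a.
F = 43.4 * 27^0.396 = 160 mm
Therefore the cumulative infiltration F = 160 mm.


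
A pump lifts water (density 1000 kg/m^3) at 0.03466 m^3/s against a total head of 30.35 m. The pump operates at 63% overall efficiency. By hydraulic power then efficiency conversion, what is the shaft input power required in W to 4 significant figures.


Approach: apply hydraulic power then efficiency conversion, P = rho*g*Q*H; P_in = P/eta.
Step 1 — hydraulic power (P = rho*g*Q*H):
  P = 1000 * 9.81 * 0.03466 * 30.35 = 10319.4 W
Step 2 — input power: P_in = P/eta = 10319.4 / 0.63 = 16380 W
Therefore the shaft input power required = 16380 W.


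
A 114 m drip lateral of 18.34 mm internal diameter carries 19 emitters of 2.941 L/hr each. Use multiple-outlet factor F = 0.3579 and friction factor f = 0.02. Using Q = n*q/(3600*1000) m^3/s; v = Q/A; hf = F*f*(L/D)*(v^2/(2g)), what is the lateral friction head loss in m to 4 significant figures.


Q = 19*2.941/(3600*1000) = 1.55219e-05 m^3/s
A = pi*(18.34e-3/2)^2 = 2.64173e-04 m^2, so v = Q/A = 0.0587567 m/s
hf = 0.3579*0.02*(114/0.01834)*(0.0587567^2/(2*9.81)) = 0.007829 m
Therefore the lateral friction head loss = 0.007829 m.


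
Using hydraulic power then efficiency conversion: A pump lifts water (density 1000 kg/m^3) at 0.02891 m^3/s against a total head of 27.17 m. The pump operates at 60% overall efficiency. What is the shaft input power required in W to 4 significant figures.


Approach: apply hydraulic power then efficiency conversion, P = rho*g*Q*H; P_in = P/eta.
Step 1 — hydraulic power (P = rho*g*Q*H):
  P = 1000 * 9.81 * 0.02891 * 27.17 = 7705.60 W
Step 2 — input power: P_in = P/eta = 7705.60 / 0.6 = 12840 W
Therefore the shaft input power required = 12840 W.


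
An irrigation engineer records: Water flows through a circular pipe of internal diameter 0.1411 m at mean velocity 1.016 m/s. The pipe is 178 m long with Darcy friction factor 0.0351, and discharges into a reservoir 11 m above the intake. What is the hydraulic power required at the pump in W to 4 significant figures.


Approach: apply continuity + Darcy-Weisbach + hydraulic power, Q = A*v; hf = f*(L/D)*(v^2/(2g)); H = static + hf; P = rho*g*Q*H.
Step 1 — flow rate (continuity, Q = A*v):
  A = pi*(0.1411/2)^2 = 0.0156367 m^2
  Q = 0.0156367 * 1.016 = 0.0158868 m^3/s
Step 2 — friction head loss (Darcy-Weisbach):
  hf = 0.0351 * (178/0.1411) * (1.016^2 / (2*9.81))
  hf = 2.32964 m
Step 3 — total head: H = 11 + 2.32964 = 13.3296 m
Step 4 — hydraulic power (P = rho*g*Q*H):
  P = 1000 * 9.81 * 0.0158868 * 13.3296 = 2077 W
Therefore the hydraulic power required at the pump = 2077 W.
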